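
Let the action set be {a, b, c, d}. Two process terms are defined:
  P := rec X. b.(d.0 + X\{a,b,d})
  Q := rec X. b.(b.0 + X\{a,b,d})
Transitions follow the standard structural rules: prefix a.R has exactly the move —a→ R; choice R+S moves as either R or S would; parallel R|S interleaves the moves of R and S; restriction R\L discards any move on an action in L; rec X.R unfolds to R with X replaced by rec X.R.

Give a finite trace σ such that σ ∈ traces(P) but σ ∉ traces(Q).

Reachable graph of P (3 states):
  s0 = rec X. b.(d.0 + X\{a,b,d}) | =b=> s1
  s1 = d.0 + (rec X. b.(d.0 + X\{a,b,d}))\{a,b,d} | =d=> s2
  s2 = 0 | (no moves)
Reachable graph of Q (3 states):
  t0 = rec X. b.(b.0 + X\{a,b,d}) | =b=> t1
  t1 = b.0 + (rec X. b.(b.0 + X\{a,b,d}))\{a,b,d} | =b=> t2
  t2 = 0 | (no moves)
Executing bd from P (initial set {s0}):
  step 1 (b): {s1}
  step 2 (d): {s2}
  — P admits the full trace.
Executing bd from Q (initial set {t0}):
  step 1 (b): {t1}
  step 2 (d): ∅  — Q cannot continue

bd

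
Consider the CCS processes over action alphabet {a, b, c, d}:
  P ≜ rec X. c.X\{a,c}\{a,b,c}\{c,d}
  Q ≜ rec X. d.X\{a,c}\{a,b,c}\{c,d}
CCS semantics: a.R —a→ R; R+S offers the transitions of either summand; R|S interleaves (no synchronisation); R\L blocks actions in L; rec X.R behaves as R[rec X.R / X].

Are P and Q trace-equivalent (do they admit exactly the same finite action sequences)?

LTS(P): 2 reachable states
  p0 = rec X. c.X\{a,c}\{a,b,c}\{c,d} has moves ··c··> p1
  p1 = (rec X. c.X\{a,c}\{a,b,c}\{c,d})\{a,c}\{a,b,c}\{c,d} has moves ·
LTS(Q): 2 reachable states
  q0 = rec X. d.X\{a,c}\{a,b,c}\{c,d} has moves ··d··> q1
  q1 = (rec X. d.X\{a,c}\{a,b,c}\{c,d})\{a,c}\{a,b,c}\{c,d} has moves ·
Trace ⟨c⟩ through P, begin at {p0}:
  step 1 (c): {p1}
  — P admits the full trace.
Trace ⟨c⟩ through Q, begin at {q0}:
  step 1 (c): ∅ (Q stuck)

trace-distinct — witness ⟨c⟩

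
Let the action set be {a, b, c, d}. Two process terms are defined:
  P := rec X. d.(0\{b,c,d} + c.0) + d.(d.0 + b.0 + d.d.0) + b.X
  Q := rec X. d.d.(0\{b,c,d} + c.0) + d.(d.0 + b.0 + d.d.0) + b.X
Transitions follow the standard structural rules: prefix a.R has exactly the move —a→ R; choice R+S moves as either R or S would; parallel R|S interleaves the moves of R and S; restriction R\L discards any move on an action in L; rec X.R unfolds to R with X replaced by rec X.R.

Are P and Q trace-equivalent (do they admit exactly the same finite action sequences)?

NO — witness ⟨dc⟩

P's transition system — 5 states:
  p0 = rec X. d.(0\{b,c,d} + c.0) + d.(d.0 + b.0 + d.d.0) + b.X :: --b--▸ p0, --d--▸ p1, --d--▸ p2
  p1 = 0\{b,c,d} + c.0 :: --c--▸ p3
  p2 = d.0 + b.0 + d.d.0 :: --b--▸ p3, --d--▸ p3, --d--▸ p4
  p3 = 0 :: (no moves)
  p4 = d.0 :: --d--▸ p3
Q's transition system — 6 states:
  q0 = rec X. d.d.(0\{b,c,d} + c.0) + d.(d.0 + b.0 + d.d.0) + b.X :: --b--▸ q0, --d--▸ q1, --d--▸ q2
  q1 = d.(0\{b,c,d} + c.0) :: --d--▸ q3
  q2 = d.0 + b.0 + d.d.0 :: --b--▸ q4, --d--▸ q4, --d--▸ q5
  q3 = 0\{b,c,d} + c.0 :: --c--▸ q4
  q4 = 0 :: (no moves)
  q5 = d.0 :: --d--▸ q4
Trace ⟨dc⟩ through P, begin at {p0}:
  after d @ step 1: {p1, p2}
  after c @ step 2: {p3}
  — P admits the full trace.
Trace ⟨dc⟩ through Q, begin at {q0}:
  after d @ step 1: {q1, q2}
  after c @ step 2: no successor for Q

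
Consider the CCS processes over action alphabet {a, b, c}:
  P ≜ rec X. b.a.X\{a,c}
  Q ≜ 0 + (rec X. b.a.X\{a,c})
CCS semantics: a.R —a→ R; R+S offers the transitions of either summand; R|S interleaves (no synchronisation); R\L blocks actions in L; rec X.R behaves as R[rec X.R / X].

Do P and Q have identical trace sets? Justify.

Reachable graph of P (4 states):
  m0 = rec X. b.a.X\{a,c} ⊢ --b--▸ m1
  m1 = a.(rec X. b.a.X\{a,c})\{a,c} ⊢ --a--▸ m2
  m2 = (rec X. b.a.X\{a,c})\{a,c} ⊢ --b--▸ m3
  m3 = (a.(rec X. b.a.X\{a,c})\{a,c})\{a,c} ⊢ (no moves)
Reachable graph of Q (4 states):
  n0 = 0 + (rec X. b.a.X\{a,c}) ⊢ --b--▸ n1
  n1 = a.(rec X. b.a.X\{a,c})\{a,c} ⊢ --a--▸ n2
  n2 = (rec X. b.a.X\{a,c})\{a,c} ⊢ --b--▸ n3
  n3 = (a.(rec X. b.a.X\{a,c})\{a,c})\{a,c} ⊢ (no moves)
Coarsest stable partition (strong bisimilarity classes):
  B0 = {m0, n0}
  B1 = {m1, n1}
  B2 = {m2, n2}
  B3 = {m3, n3}
m0 ∈ B0, n0 ∈ B0 → same block
Bisimilar ⇒ trace-equivalent.

trace-equivalent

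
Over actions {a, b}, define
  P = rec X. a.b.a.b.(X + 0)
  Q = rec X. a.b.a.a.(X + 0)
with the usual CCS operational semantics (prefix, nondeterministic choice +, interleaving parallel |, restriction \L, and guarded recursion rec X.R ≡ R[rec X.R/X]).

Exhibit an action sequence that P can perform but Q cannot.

abab

P's transition system — 5 states:
  u0 = rec X. a.b.a.b.(X + 0) has moves --a--▸ u1
  u1 = b.a.b.((rec X. a.b.a.b.(X + 0)) + 0) has moves --b--▸ u2
  u2 = a.b.((rec X. a.b.a.b.(X + 0)) + 0) has moves --a--▸ u3
  u3 = b.((rec X. a.b.a.b.(X + 0)) + 0) has moves --b--▸ u4
  u4 = (rec X. a.b.a.b.(X + 0)) + 0 has moves --a--▸ u1
Q's transition system — 5 states:
  v0 = rec X. a.b.a.a.(X + 0) has moves --a--▸ v1
  v1 = b.a.a.((rec X. a.b.a.a.(X + 0)) + 0) has moves --b--▸ v2
  v2 = a.a.((rec X. a.b.a.a.(X + 0)) + 0) has moves --a--▸ v3
  v3 = a.((rec X. a.b.a.a.(X + 0)) + 0) has moves --a--▸ v4
  v4 = (rec X. a.b.a.a.(X + 0)) + 0 has moves --a--▸ v1
Run σ = ⟨abab⟩ on P: start {u0}
  step 1 (a): {u1}
  step 2 (b): {u2}
  step 3 (a): {u3}
  step 4 (b): {u4}
  P completes σ.
Run σ = ⟨abab⟩ on Q: start {v0}
  step 1 (a): {v1}
  step 2 (b): {v2}
  step 3 (a): {v3}
  step 4 (b): ∅ (Q stuck)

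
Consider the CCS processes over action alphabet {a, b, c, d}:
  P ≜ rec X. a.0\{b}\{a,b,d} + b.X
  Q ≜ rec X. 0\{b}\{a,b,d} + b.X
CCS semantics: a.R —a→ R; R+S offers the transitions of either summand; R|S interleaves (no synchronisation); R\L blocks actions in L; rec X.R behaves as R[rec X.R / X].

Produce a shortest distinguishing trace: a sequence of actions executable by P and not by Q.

a

Reachable graph of P (2 states):
  s0 = rec X. a.0\{b}\{a,b,d} + b.X | ··a··> s1, ··b··> s0
  s1 = 0\{b}\{a,b,d} | deadlocked
Reachable graph of Q (1 states):
  t0 = rec X. 0\{b}\{a,b,d} + b.X | ··b··> t0
Executing a from P (initial set {s0}):
  step 1 (a): {s1}
  — P admits the full trace.
Executing a from Q (initial set {t0}):
  step 1 (a): ∅ (Q stuck)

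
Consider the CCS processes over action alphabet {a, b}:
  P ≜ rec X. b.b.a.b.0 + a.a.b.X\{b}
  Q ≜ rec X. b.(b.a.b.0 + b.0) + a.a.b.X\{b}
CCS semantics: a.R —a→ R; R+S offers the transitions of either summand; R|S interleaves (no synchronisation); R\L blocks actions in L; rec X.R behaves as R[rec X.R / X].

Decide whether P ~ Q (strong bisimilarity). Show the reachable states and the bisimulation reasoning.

Reachable graph of P (10 states):
  p0 = rec X. b.b.a.b.0 + a.a.b.X\{b} ⊢ --a--▸ p1, --b--▸ p2
  p1 = a.b.(rec X. b.b.a.b.0 + a.a.b.X\{b})\{b} ⊢ --a--▸ p3
  p2 = b.a.b.0 ⊢ --b--▸ p4
  p3 = b.(rec X. b.b.a.b.0 + a.a.b.X\{b})\{b} ⊢ --b--▸ p5
  p4 = a.b.0 ⊢ --a--▸ p6
  p5 = (rec X. b.b.a.b.0 + a.a.b.X\{b})\{b} ⊢ --a--▸ p7
  p6 = b.0 ⊢ --b--▸ p8
  p7 = (a.b.(rec X. b.b.a.b.0 + a.a.b.X\{b})\{b})\{b} ⊢ --a--▸ p9
  p8 = 0 ⊢ ·
  p9 = (b.(rec X. b.b.a.b.0 + a.a.b.X\{b})\{b})\{b} ⊢ ·
Reachable graph of Q (10 states):
  q0 = rec X. b.(b.a.b.0 + b.0) + a.a.b.X\{b} ⊢ --a--▸ q1, --b--▸ q2
  q1 = a.b.(rec X. b.(b.a.b.0 + b.0) + a.a.b.X\{b})\{b} ⊢ --a--▸ q3
  q2 = b.a.b.0 + b.0 ⊢ --b--▸ q4, --b--▸ q5
  q3 = b.(rec X. b.(b.a.b.0 + b.0) + a.a.b.X\{b})\{b} ⊢ --b--▸ q6
  q4 = 0 ⊢ ·
  q5 = a.b.0 ⊢ --a--▸ q7
  q6 = (rec X. b.(b.a.b.0 + b.0) + a.a.b.X\{b})\{b} ⊢ --a--▸ q8
  q7 = b.0 ⊢ --b--▸ q4
  q8 = (a.b.(rec X. b.(b.a.b.0 + b.0) + a.a.b.X\{b})\{b})\{b} ⊢ --a--▸ q9
  q9 = (b.(rec X. b.(b.a.b.0 + b.0) + a.a.b.X\{b})\{b})\{b} ⊢ ·
Partition-refinement fixed point:
  B0 = {p0}
  B1 = {p2}
  B2 = {p4, q5}
  B3 = {p6, q7}
  B4 = {p8, p9, q4, q9}
  B5 = {p1, q1}
  B6 = {p3, q3}
  B7 = {p5, q6}
  B8 = {p7, q8}
  B9 = {q0}
  B10 = {q2}
p0 ∈ B0, q0 ∈ B9 → different blocks

P ≁ Q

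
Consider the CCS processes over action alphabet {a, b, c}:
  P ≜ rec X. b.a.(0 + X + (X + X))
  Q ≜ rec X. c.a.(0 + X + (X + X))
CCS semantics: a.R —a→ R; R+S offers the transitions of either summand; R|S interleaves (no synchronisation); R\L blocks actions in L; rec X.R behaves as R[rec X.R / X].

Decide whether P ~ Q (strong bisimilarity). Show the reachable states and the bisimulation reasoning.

P ≁ Q

LTS(P): 3 reachable states
  s0 = rec X. b.a.(0 + X + (X + X)) → =b=> s1
  s1 = a.(0 + (rec X. b.a.(0 + X + (X + X))) + ((rec X. b.a.(0 + X + (X + X))) + (rec X. b.a.(0 + X + (X + X))))) → =a=> s2
  s2 = 0 + (rec X. b.a.(0 + X + (X + X))) + ((rec X. b.a.(0 + X + (X + X))) + (rec X. b.a.(0 + X + (X + X)))) → =b=> s1
LTS(Q): 3 reachable states
  t0 = rec X. c.a.(0 + X + (X + X)) → =c=> t1
  t1 = a.(0 + (rec X. c.a.(0 + X + (X + X))) + ((rec X. c.a.(0 + X + (X + X))) + (rec X. c.a.(0 + X + (X + X))))) → =a=> t2
  t2 = 0 + (rec X. c.a.(0 + X + (X + X))) + ((rec X. c.a.(0 + X + (X + X))) + (rec X. c.a.(0 + X + (X + X)))) → =c=> t1
Partition-refinement fixed point:
  B0 = {s0, s2}
  B1 = {s1}
  B2 = {t0, t2}
  B3 = {t1}
s0 ∈ B0, t0 ∈ B2 → different blocks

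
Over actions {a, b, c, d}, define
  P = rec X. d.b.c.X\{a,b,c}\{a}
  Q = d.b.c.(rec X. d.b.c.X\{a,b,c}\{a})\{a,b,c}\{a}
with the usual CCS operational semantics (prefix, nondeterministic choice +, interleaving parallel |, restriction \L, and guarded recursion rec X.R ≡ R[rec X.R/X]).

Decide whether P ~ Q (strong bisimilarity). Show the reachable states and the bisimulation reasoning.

YES

P's transition system — 5 states:
  u0 = rec X. d.b.c.X\{a,b,c}\{a} :: --d--▸ u1
  u1 = b.c.(rec X. d.b.c.X\{a,b,c}\{a})\{a,b,c}\{a} :: --b--▸ u2
  u2 = c.(rec X. d.b.c.X\{a,b,c}\{a})\{a,b,c}\{a} :: --c--▸ u3
  u3 = (rec X. d.b.c.X\{a,b,c}\{a})\{a,b,c}\{a} :: --d--▸ u4
  u4 = (b.c.(rec X. d.b.c.X\{a,b,c}\{a})\{a,b,c}\{a})\{a,b,c}\{a} :: stopped
Q's transition system — 5 states:
  v0 = d.b.c.(rec X. d.b.c.X\{a,b,c}\{a})\{a,b,c}\{a} :: --d--▸ v1
  v1 = b.c.(rec X. d.b.c.X\{a,b,c}\{a})\{a,b,c}\{a} :: --b--▸ v2
  v2 = c.(rec X. d.b.c.X\{a,b,c}\{a})\{a,b,c}\{a} :: --c--▸ v3
  v3 = (rec X. d.b.c.X\{a,b,c}\{a})\{a,b,c}\{a} :: --d--▸ v4
  v4 = (b.c.(rec X. d.b.c.X\{a,b,c}\{a})\{a,b,c}\{a})\{a,b,c}\{a} :: stopped
Bisimilarity quotient blocks:
  B0 = {u0, v0}
  B1 = {u1, v1}
  B2 = {u2, v2}
  B3 = {u3, v3}
  B4 = {u4, v4}
u0 ∈ B0, v0 ∈ B0 → same block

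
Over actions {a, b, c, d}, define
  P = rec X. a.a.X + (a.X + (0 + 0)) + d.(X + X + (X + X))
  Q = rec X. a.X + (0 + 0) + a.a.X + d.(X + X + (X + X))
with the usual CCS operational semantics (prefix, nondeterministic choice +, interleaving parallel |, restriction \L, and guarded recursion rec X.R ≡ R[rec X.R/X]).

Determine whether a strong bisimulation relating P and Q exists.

P's transition system — 3 states:
  u0 = rec X. a.a.X + (a.X + (0 + 0)) + d.(X + X + (X + X)) → =a=> u0, =a=> u1, =d=> u2
  u1 = a.(rec X. a.a.X + (a.X + (0 + 0)) + d.(X + X + (X + X))) → =a=> u0
  u2 = (rec X. a.a.X + (a.X + (0 + 0)) + d.(X + X + (X + X))) + (rec X. a.a.X + (a.X + (0 + 0)) + d.(X + X + (X + X))) + ((rec X. a.a.X + (a.X + (0 + 0)) + d.(X + X + (X + X))) + (rec X. a.a.X + (a.X + (0 + 0)) + d.(X + X + (X + X)))) → =a=> u0, =a=> u1, =d=> u2
Q's transition system — 3 states:
  v0 = rec X. a.X + (0 + 0) + a.a.X + d.(X + X + (X + X)) → =a=> v0, =a=> v1, =d=> v2
  v1 = a.(rec X. a.X + (0 + 0) + a.a.X + d.(X + X + (X + X))) → =a=> v0
  v2 = (rec X. a.X + (0 + 0) + a.a.X + d.(X + X + (X + X))) + (rec X. a.X + (0 + 0) + a.a.X + d.(X + X + (X + X))) + ((rec X. a.X + (0 + 0) + a.a.X + d.(X + X + (X + X))) + (rec X. a.X + (0 + 0) + a.a.X + d.(X + X + (X + X)))) → =a=> v0, =a=> v1, =d=> v2
Bisimilarity quotient blocks:
  B0 = {u0, u2, v0, v2}
  B1 = {u1, v1}
u0 ∈ B0, v0 ∈ B0 → same block

bisimilar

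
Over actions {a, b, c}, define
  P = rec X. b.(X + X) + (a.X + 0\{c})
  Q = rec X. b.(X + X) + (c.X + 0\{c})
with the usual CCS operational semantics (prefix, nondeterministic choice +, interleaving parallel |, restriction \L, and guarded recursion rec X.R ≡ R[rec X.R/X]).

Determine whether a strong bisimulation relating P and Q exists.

NO

P's transition system — 2 states:
  m0 = rec X. b.(X + X) + (a.X + 0\{c}) | --a--▸ m0, --b--▸ m1
  m1 = (rec X. b.(X + X) + (a.X + 0\{c})) + (rec X. b.(X + X) + (a.X + 0\{c})) | --a--▸ m0, --b--▸ m1
Q's transition system — 2 states:
  n0 = rec X. b.(X + X) + (c.X + 0\{c}) | --b--▸ n1, --c--▸ n0
  n1 = (rec X. b.(X + X) + (c.X + 0\{c})) + (rec X. b.(X + X) + (c.X + 0\{c})) | --b--▸ n1, --c--▸ n0
Partition-refinement fixed point:
  B0 = {m0, m1}
  B1 = {n0, n1}
m0 ∈ B0, n0 ∈ B1 → different blocks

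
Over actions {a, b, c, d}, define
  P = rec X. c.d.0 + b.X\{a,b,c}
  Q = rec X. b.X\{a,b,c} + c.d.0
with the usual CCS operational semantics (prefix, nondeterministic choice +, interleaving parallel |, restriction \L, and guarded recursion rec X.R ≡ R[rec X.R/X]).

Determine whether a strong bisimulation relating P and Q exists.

bisimilar

P's transition system — 4 states:
  s0 = rec X. c.d.0 + b.X\{a,b,c} | -b-> s1, -c-> s2
  s1 = (rec X. c.d.0 + b.X\{a,b,c})\{a,b,c} | (no moves)
  s2 = d.0 | -d-> s3
  s3 = 0 | (no moves)
Q's transition system — 4 states:
  t0 = rec X. b.X\{a,b,c} + c.d.0 | -b-> t1, -c-> t2
  t1 = (rec X. b.X\{a,b,c} + c.d.0)\{a,b,c} | (no moves)
  t2 = d.0 | -d-> t3
  t3 = 0 | (no moves)
Partition-refinement fixed point:
  B0 = {s0, t0}
  B1 = {s1, s3, t1, t3}
  B2 = {s2, t2}
s0 ∈ B0, t0 ∈ B0 → same block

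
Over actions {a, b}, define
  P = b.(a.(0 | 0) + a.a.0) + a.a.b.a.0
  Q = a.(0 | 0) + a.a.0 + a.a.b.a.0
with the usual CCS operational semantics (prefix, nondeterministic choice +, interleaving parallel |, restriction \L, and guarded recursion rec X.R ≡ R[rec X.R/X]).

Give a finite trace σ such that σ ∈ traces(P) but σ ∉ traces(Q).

LTS(P): 7 reachable states
  p0 = b.(a.(0 | 0) + a.a.0) + a.a.b.a.0 | ··a··> p1, ··b··> p2
  p1 = a.b.a.0 | ··a··> p3
  p2 = a.(0 | 0) + a.a.0 | ··a··> p4, ··a··> p5
  p3 = b.a.0 | ··b··> p5
  p4 = 0 | 0 | ·
  p5 = a.0 | ··a··> p6
  p6 = 0 | ·
LTS(Q): 6 reachable states
  q0 = a.(0 | 0) + a.a.0 + a.a.b.a.0 | ··a··> q1, ··a··> q2, ··a··> q3
  q1 = 0 | 0 | ·
  q2 = a.0 | ··a··> q4
  q3 = a.b.a.0 | ··a··> q5
  q4 = 0 | ·
  q5 = b.a.0 | ··b··> q2
Trace ⟨b⟩ through P, begin at {p0}:
  [1] b ⇒ {p2}
  P completes σ.
Trace ⟨b⟩ through Q, begin at {q0}:
  [1] b ⇒ no successor for Q

b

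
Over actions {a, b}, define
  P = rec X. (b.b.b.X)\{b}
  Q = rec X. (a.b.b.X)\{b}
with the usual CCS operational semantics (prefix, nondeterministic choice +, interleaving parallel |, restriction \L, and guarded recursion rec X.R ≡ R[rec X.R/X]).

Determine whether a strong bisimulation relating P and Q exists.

not bisimilar

P's transition system — 1 states:
  s0 = rec X. (b.b.b.X)\{b} has moves (no moves)
Q's transition system — 2 states:
  t0 = rec X. (a.b.b.X)\{b} has moves --a--▸ t1
  t1 = (b.b.(rec X. (a.b.b.X)\{b}))\{b} has moves (no moves)
Partition-refinement fixed point:
  B0 = {s0, t1}
  B1 = {t0}
s0 ∈ B0, t0 ∈ B1 → different blocks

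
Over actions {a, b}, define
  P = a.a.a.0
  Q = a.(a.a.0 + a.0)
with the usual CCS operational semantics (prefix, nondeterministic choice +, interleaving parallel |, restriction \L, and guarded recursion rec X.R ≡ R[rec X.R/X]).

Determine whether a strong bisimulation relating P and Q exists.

LTS(P): 4 reachable states
  m0 = a.a.a.0 ⊢ --a--▸ m1
  m1 = a.a.0 ⊢ --a--▸ m2
  m2 = a.0 ⊢ --a--▸ m3
  m3 = 0 ⊢ ∅
LTS(Q): 4 reachable states
  n0 = a.(a.a.0 + a.0) ⊢ --a--▸ n1
  n1 = a.a.0 + a.0 ⊢ --a--▸ n2, --a--▸ n3
  n2 = 0 ⊢ ∅
  n3 = a.0 ⊢ --a--▸ n2
Partition-refinement fixed point:
  B0 = {m0}
  B1 = {m1}
  B2 = {m2, n3}
  B3 = {m3, n2}
  B4 = {n0}
  B5 = {n1}
m0 ∈ B0, n0 ∈ B4 → different blocks

not bisimilar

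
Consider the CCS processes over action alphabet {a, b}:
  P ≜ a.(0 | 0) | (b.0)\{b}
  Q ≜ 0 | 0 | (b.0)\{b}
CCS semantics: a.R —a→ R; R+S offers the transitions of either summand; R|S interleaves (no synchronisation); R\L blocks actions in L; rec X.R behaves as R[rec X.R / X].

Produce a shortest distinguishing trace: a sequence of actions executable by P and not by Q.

P's transition system — 2 states:
  u0 = a.(0 | 0) | (b.0)\{b} has moves --a--▸ u1
  u1 = 0 | 0 | (b.0)\{b} has moves ·
Q's transition system — 1 states:
  v0 = 0 | 0 | (b.0)\{b} has moves ·
Trace ⟨a⟩ through P, begin at {u0}:
  [1] a ⇒ {u1}
  — P admits the full trace.
Trace ⟨a⟩ through Q, begin at {v0}:
  [1] a ⇒ ∅ (Q stuck)

a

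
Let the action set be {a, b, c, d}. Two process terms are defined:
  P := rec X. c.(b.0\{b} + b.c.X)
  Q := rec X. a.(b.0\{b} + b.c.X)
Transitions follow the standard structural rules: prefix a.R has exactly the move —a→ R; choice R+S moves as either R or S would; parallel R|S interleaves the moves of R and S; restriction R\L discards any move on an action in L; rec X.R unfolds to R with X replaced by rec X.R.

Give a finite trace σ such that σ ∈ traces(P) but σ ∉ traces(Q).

Reachable graph of P (4 states):
  p0 = rec X. c.(b.0\{b} + b.c.X) ⊢ —c→ p1
  p1 = b.0\{b} + b.c.(rec X. c.(b.0\{b} + b.c.X)) ⊢ —b→ p2, —b→ p3
  p2 = 0\{b} ⊢ ∅
  p3 = c.(rec X. c.(b.0\{b} + b.c.X)) ⊢ —c→ p0
Reachable graph of Q (4 states):
  q0 = rec X. a.(b.0\{b} + b.c.X) ⊢ —a→ q1
  q1 = b.0\{b} + b.c.(rec X. a.(b.0\{b} + b.c.X)) ⊢ —b→ q2, —b→ q3
  q2 = 0\{b} ⊢ ∅
  q3 = c.(rec X. a.(b.0\{b} + b.c.X)) ⊢ —c→ q0
Trace ⟨c⟩ through P, begin at {p0}:
  step 1 (c): {p1}
  — P admits the full trace.
Trace ⟨c⟩ through Q, begin at {q0}:
  step 1 (c): no successor for Q

c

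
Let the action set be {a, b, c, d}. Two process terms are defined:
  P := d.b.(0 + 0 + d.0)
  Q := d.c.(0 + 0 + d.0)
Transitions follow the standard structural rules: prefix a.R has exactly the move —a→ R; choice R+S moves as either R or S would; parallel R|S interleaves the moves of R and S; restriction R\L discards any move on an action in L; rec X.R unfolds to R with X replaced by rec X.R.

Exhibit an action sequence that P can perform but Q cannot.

Reachable graph of P (4 states):
  s0 = d.b.(0 + 0 + d.0) → —d→ s1
  s1 = b.(0 + 0 + d.0) → —b→ s2
  s2 = 0 + 0 + d.0 → —d→ s3
  s3 = 0 → deadlocked
Reachable graph of Q (4 states):
  t0 = d.c.(0 + 0 + d.0) → —d→ t1
  t1 = c.(0 + 0 + d.0) → —c→ t2
  t2 = 0 + 0 + d.0 → —d→ t3
  t3 = 0 → deadlocked
Run σ = ⟨db⟩ on P: start {s0}
  step 1 (d): {s1}
  step 2 (b): {s2}
  ✓ P
Run σ = ⟨db⟩ on Q: start {t0}
  step 1 (d): {t1}
  step 2 (b): ∅ (Q stuck)

db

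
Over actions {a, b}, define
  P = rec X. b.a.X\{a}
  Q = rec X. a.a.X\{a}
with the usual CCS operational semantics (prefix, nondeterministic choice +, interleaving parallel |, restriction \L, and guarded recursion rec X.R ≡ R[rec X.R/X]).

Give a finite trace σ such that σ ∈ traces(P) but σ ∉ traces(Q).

b

Reachable graph of P (4 states):
  p0 = rec X. b.a.X\{a} ⊢ ··b··> p1
  p1 = a.(rec X. b.a.X\{a})\{a} ⊢ ··a··> p2
  p2 = (rec X. b.a.X\{a})\{a} ⊢ ··b··> p3
  p3 = (a.(rec X. b.a.X\{a})\{a})\{a} ⊢ ∅
Reachable graph of Q (3 states):
  q0 = rec X. a.a.X\{a} ⊢ ··a··> q1
  q1 = a.(rec X. a.a.X\{a})\{a} ⊢ ··a··> q2
  q2 = (rec X. a.a.X\{a})\{a} ⊢ ∅
Executing b from P (initial set {p0}):
  step 1 (b): {p1}
  ✓ P
Executing b from Q (initial set {q0}):
  step 1 (b): ∅  — Q cannot continue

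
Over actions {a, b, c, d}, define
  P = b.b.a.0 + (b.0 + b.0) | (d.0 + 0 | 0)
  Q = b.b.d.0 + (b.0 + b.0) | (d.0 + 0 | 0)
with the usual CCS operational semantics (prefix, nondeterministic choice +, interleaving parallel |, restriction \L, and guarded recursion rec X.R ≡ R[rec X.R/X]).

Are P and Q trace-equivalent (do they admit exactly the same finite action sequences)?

LTS(P): 7 reachable states
  s0 = b.b.a.0 + (b.0 + b.0) | (d.0 + 0 | 0) has moves --b--▸ s1, --b--▸ s2, --d--▸ s3
  s1 = 0 | (d.0 + 0 | 0) has moves --d--▸ s4
  s2 = b.a.0 has moves --b--▸ s5
  s3 = (b.0 + b.0) | 0 has moves --b--▸ s4
  s4 = 0 | 0 has moves stopped
  s5 = a.0 has moves --a--▸ s6
  s6 = 0 has moves stopped
LTS(Q): 7 reachable states
  t0 = b.b.d.0 + (b.0 + b.0) | (d.0 + 0 | 0) has moves --b--▸ t1, --b--▸ t2, --d--▸ t3
  t1 = 0 | (d.0 + 0 | 0) has moves --d--▸ t4
  t2 = b.d.0 has moves --b--▸ t5
  t3 = (b.0 + b.0) | 0 has moves --b--▸ t4
  t4 = 0 | 0 has moves stopped
  t5 = d.0 has moves --d--▸ t6
  t6 = 0 has moves stopped
Run σ = ⟨bba⟩ on P: start {s0}
  [1] b ⇒ {s1, s2}
  [2] b ⇒ {s5}
  [3] a ⇒ {s6}
  P completes σ.
Run σ = ⟨bba⟩ on Q: start {t0}
  [1] b ⇒ {t1, t2}
  [2] b ⇒ {t5}
  [3] a ⇒ no successor for Q

trace-distinct — witness ⟨bba⟩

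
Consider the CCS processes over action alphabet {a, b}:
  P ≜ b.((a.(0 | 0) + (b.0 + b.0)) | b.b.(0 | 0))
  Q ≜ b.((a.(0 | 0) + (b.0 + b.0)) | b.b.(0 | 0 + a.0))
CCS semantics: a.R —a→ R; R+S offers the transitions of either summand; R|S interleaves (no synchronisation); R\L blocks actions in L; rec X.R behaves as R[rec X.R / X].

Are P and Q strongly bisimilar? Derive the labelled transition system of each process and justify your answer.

NO

LTS(P): 10 reachable states
  s0 = b.((a.(0 | 0) + (b.0 + b.0)) | b.b.(0 | 0)) | —b→ s1
  s1 = (a.(0 | 0) + (b.0 + b.0)) | b.b.(0 | 0) | —a→ s2, —b→ s3, —b→ s4
  s2 = 0 | 0 | b.b.(0 | 0) | —b→ s5
  s3 = (a.(0 | 0) + (b.0 + b.0)) | b.(0 | 0) | —a→ s5, —b→ s6, —b→ s7
  s4 = 0 | b.b.(0 | 0) | —b→ s7
  s5 = 0 | 0 | b.(0 | 0) | —b→ s8
  s6 = (a.(0 | 0) + (b.0 + b.0)) | (0 | 0) | —a→ s8, —b→ s9
  s7 = 0 | b.(0 | 0) | —b→ s9
  s8 = 0 | 0 | (0 | 0) | ·
  s9 = 0 | (0 | 0) | ·
LTS(Q): 13 reachable states
  t0 = b.((a.(0 | 0) + (b.0 + b.0)) | b.b.(0 | 0 + a.0)) | —b→ t1
  t1 = (a.(0 | 0) + (b.0 + b.0)) | b.b.(0 | 0 + a.0) | —a→ t2, —b→ t3, —b→ t4
  t2 = 0 | 0 | b.b.(0 | 0 + a.0) | —b→ t5
  t3 = (a.(0 | 0) + (b.0 + b.0)) | b.(0 | 0 + a.0) | —a→ t5, —b→ t6, —b→ t7
  t4 = 0 | b.b.(0 | 0 + a.0) | —b→ t7
  t5 = 0 | 0 | b.(0 | 0 + a.0) | —b→ t8
  t6 = (a.(0 | 0) + (b.0 + b.0)) | (0 | 0 + a.0) | —a→ t8, —a→ t9, —b→ t10
  t7 = 0 | b.(0 | 0 + a.0) | —b→ t10
  t8 = 0 | 0 | (0 | 0 + a.0) | —a→ t11
  t9 = (a.(0 | 0) + (b.0 + b.0)) | 0 | —a→ t11, —b→ t12
  t10 = 0 | (0 | 0 + a.0) | —a→ t12
  t11 = 0 | 0 | 0 | ·
  t12 = 0 | 0 | ·
Partition-refinement fixed point:
  B0 = {s0}
  B1 = {s1}
  B2 = {s3}
  B3 = {s6, t9}
  B4 = {s8, s9, t11, t12}
  B5 = {s5, s7}
  B6 = {s2, s4}
  B7 = {t0}
  B8 = {t1}
  B9 = {t2, t4}
  B10 = {t5, t7}
  B11 = {t10, t8}
  B12 = {t3}
  B13 = {t6}
s0 ∈ B0, t0 ∈ B7 → different blocks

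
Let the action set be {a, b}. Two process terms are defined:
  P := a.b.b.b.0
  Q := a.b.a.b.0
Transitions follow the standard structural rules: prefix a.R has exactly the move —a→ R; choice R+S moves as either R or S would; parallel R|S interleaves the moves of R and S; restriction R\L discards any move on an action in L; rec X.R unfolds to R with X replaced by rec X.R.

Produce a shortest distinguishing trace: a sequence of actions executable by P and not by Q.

P's transition system — 5 states:
  m0 = a.b.b.b.0 has moves —a→ m1
  m1 = b.b.b.0 has moves —b→ m2
  m2 = b.b.0 has moves —b→ m3
  m3 = b.0 has moves —b→ m4
  m4 = 0 has moves stopped
Q's transition system — 5 states:
  n0 = a.b.a.b.0 has moves —a→ n1
  n1 = b.a.b.0 has moves —b→ n2
  n2 = a.b.0 has moves —a→ n3
  n3 = b.0 has moves —b→ n4
  n4 = 0 has moves stopped
Run σ = ⟨abb⟩ on P: start {m0}
  step 1 (a): {m1}
  step 2 (b): {m2}
  step 3 (b): {m3}
  P completes σ.
Run σ = ⟨abb⟩ on Q: start {n0}
  step 1 (a): {n1}
  step 2 (b): {n2}
  step 3 (b): ∅ (Q stuck)

abb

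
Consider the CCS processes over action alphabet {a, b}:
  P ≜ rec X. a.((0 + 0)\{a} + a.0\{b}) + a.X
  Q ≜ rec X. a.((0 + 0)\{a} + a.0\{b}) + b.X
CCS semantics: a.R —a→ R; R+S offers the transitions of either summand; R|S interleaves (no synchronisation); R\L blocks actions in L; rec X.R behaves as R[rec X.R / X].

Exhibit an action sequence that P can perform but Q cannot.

LTS(P): 3 reachable states
  s0 = rec X. a.((0 + 0)\{a} + a.0\{b}) + a.X ⊢ ··a··> s0, ··a··> s1
  s1 = (0 + 0)\{a} + a.0\{b} ⊢ ··a··> s2
  s2 = 0\{b} ⊢ (no moves)
LTS(Q): 3 reachable states
  t0 = rec X. a.((0 + 0)\{a} + a.0\{b}) + b.X ⊢ ··a··> t1, ··b··> t0
  t1 = (0 + 0)\{a} + a.0\{b} ⊢ ··a··> t2
  t2 = 0\{b} ⊢ (no moves)
Run σ = ⟨aaa⟩ on P: start {s0}
  step 1 (a): {s0, s1}
  step 2 (a): {s0, s1, s2}
  step 3 (a): {s0, s1, s2}
  — P admits the full trace.
Run σ = ⟨aaa⟩ on Q: start {t0}
  step 1 (a): {t1}
  step 2 (a): {t2}
  step 3 (a): ∅ (Q stuck)

aaa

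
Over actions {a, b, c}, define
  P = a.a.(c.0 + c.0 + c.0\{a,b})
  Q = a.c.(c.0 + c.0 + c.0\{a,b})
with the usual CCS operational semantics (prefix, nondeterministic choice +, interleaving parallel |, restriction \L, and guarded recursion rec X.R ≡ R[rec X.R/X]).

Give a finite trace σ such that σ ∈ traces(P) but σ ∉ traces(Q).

LTS(P): 5 reachable states
  s0 = a.a.(c.0 + c.0 + c.0\{a,b}) :: --a--▸ s1
  s1 = a.(c.0 + c.0 + c.0\{a,b}) :: --a--▸ s2
  s2 = c.0 + c.0 + c.0\{a,b} :: --c--▸ s3, --c--▸ s4
  s3 = 0 :: stopped
  s4 = 0\{a,b} :: stopped
LTS(Q): 5 reachable states
  t0 = a.c.(c.0 + c.0 + c.0\{a,b}) :: --a--▸ t1
  t1 = c.(c.0 + c.0 + c.0\{a,b}) :: --c--▸ t2
  t2 = c.0 + c.0 + c.0\{a,b} :: --c--▸ t3, --c--▸ t4
  t3 = 0 :: stopped
  t4 = 0\{a,b} :: stopped
Run σ = ⟨aa⟩ on P: start {s0}
  step 1 (a): {s1}
  step 2 (a): {s2}
  ✓ P
Run σ = ⟨aa⟩ on Q: start {t0}
  step 1 (a): {t1}
  step 2 (a): no successor for Q

aa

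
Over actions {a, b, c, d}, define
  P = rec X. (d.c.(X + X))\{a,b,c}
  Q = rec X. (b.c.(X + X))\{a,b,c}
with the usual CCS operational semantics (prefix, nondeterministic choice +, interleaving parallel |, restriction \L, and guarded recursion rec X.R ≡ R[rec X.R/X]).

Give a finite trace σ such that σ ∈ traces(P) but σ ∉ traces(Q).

d

Reachable graph of P (2 states):
  s0 = rec X. (d.c.(X + X))\{a,b,c} ⊢ -d-> s1
  s1 = (c.((rec X. (d.c.(X + X))\{a,b,c}) + (rec X. (d.c.(X + X))\{a,b,c})))\{a,b,c} ⊢ (no moves)
Reachable graph of Q (1 states):
  t0 = rec X. (b.c.(X + X))\{a,b,c} ⊢ (no moves)
Run σ = ⟨d⟩ on P: start {s0}
  after d @ step 1: {s1}
  — P admits the full trace.
Run σ = ⟨d⟩ on Q: start {t0}
  after d @ step 1: no successor for Q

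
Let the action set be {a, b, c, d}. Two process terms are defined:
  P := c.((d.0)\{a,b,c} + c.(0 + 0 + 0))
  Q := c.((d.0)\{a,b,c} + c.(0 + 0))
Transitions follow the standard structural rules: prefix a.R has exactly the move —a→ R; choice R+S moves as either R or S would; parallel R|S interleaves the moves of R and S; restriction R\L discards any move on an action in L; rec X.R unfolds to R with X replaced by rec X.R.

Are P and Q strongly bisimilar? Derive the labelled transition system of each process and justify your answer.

P's transition system — 4 states:
  s0 = c.((d.0)\{a,b,c} + c.(0 + 0 + 0)) → =c=> s1
  s1 = (d.0)\{a,b,c} + c.(0 + 0 + 0) → =c=> s2, =d=> s3
  s2 = 0 + 0 + 0 → (no moves)
  s3 = 0\{a,b,c} → (no moves)
Q's transition system — 4 states:
  t0 = c.((d.0)\{a,b,c} + c.(0 + 0)) → =c=> t1
  t1 = (d.0)\{a,b,c} + c.(0 + 0) → =c=> t2, =d=> t3
  t2 = 0 + 0 → (no moves)
  t3 = 0\{a,b,c} → (no moves)
Bisimilarity quotient blocks:
  B0 = {s0, t0}
  B1 = {s1, t1}
  B2 = {s2, s3, t2, t3}
s0 ∈ B0, t0 ∈ B0 → same block

bisimilar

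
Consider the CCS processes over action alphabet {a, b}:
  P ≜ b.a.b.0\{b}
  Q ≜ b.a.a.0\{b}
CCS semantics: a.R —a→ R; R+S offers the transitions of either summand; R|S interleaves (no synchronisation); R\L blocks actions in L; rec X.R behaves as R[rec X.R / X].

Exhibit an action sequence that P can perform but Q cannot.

bab

LTS(P): 4 reachable states
  m0 = b.a.b.0\{b} ⊢ --b--▸ m1
  m1 = a.b.0\{b} ⊢ --a--▸ m2
  m2 = b.0\{b} ⊢ --b--▸ m3
  m3 = 0\{b} ⊢ ∅
LTS(Q): 4 reachable states
  n0 = b.a.a.0\{b} ⊢ --b--▸ n1
  n1 = a.a.0\{b} ⊢ --a--▸ n2
  n2 = a.0\{b} ⊢ --a--▸ n3
  n3 = 0\{b} ⊢ ∅
Run σ = ⟨bab⟩ on P: start {m0}
  [1] b ⇒ {m1}
  [2] a ⇒ {m2}
  [3] b ⇒ {m3}
  ✓ P
Run σ = ⟨bab⟩ on Q: start {n0}
  [1] b ⇒ {n1}
  [2] a ⇒ {n2}
  [3] b ⇒ no successor for Q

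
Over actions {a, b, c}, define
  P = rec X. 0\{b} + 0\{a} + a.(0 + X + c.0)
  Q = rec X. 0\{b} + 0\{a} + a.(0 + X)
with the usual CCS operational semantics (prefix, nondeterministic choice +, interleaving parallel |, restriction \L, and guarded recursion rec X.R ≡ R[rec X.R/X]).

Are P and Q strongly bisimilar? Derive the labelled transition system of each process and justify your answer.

P's transition system — 3 states:
  p0 = rec X. 0\{b} + 0\{a} + a.(0 + X + c.0) has moves --a--▸ p1
  p1 = 0 + (rec X. 0\{b} + 0\{a} + a.(0 + X + c.0)) + c.0 has moves --a--▸ p1, --c--▸ p2
  p2 = 0 has moves stopped
Q's transition system — 2 states:
  q0 = rec X. 0\{b} + 0\{a} + a.(0 + X) has moves --a--▸ q1
  q1 = 0 + (rec X. 0\{b} + 0\{a} + a.(0 + X)) has moves --a--▸ q1
Bisimilarity quotient blocks:
  B0 = {p0}
  B1 = {p1}
  B2 = {p2}
  B3 = {q0, q1}
p0 ∈ B0, q0 ∈ B3 → different blocks

P ≁ Q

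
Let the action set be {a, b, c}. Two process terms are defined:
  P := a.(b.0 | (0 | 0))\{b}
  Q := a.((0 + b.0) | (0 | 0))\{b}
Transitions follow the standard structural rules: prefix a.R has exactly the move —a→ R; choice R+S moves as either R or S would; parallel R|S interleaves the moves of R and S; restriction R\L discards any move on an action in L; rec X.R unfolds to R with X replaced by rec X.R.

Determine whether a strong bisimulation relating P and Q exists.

P's transition system — 2 states:
  u0 = a.(b.0 | (0 | 0))\{b} → =a=> u1
  u1 = (b.0 | (0 | 0))\{b} → deadlocked
Q's transition system — 2 states:
  v0 = a.((0 + b.0) | (0 | 0))\{b} → =a=> v1
  v1 = ((0 + b.0) | (0 | 0))\{b} → deadlocked
Partition-refinement fixed point:
  B0 = {u0, v0}
  B1 = {u1, v1}
u0 ∈ B0, v0 ∈ B0 → same block

YES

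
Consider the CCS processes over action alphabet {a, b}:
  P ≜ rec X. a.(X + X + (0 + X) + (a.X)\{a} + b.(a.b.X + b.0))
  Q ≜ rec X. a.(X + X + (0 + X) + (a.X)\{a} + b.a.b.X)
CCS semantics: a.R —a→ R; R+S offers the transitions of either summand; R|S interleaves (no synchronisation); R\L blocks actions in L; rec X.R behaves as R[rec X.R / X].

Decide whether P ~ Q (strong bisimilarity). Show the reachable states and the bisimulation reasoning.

not bisimilar

Reachable graph of P (5 states):
  p0 = rec X. a.(X + X + (0 + X) + (a.X)\{a} + b.(a.b.X + b.0)) | =a=> p1
  p1 = (rec X. a.(X + X + (0 + X) + (a.X)\{a} + b.(a.b.X + b.0))) + (rec X. a.(X + X + (0 + X) + (a.X)\{a} + b.(a.b.X + b.0))) + (0 + (rec X. a.(X + X + (0 + X) + (a.X)\{a} + b.(a.b.X + b.0)))) + (a.(rec X. a.(X + X + (0 + X) + (a.X)\{a} + b.(a.b.X + b.0))))\{a} + b.(a.b.(rec X. a.(X + X + (0 + X) + (a.X)\{a} + b.(a.b.X + b.0))) + b.0) | =a=> p1, =b=> p2
  p2 = a.b.(rec X. a.(X + X + (0 + X) + (a.X)\{a} + b.(a.b.X + b.0))) + b.0 | =a=> p3, =b=> p4
  p3 = b.(rec X. a.(X + X + (0 + X) + (a.X)\{a} + b.(a.b.X + b.0))) | =b=> p0
  p4 = 0 | ∅
Reachable graph of Q (4 states):
  q0 = rec X. a.(X + X + (0 + X) + (a.X)\{a} + b.a.b.X) | =a=> q1
  q1 = (rec X. a.(X + X + (0 + X) + (a.X)\{a} + b.a.b.X)) + (rec X. a.(X + X + (0 + X) + (a.X)\{a} + b.a.b.X)) + (0 + (rec X. a.(X + X + (0 + X) + (a.X)\{a} + b.a.b.X))) + (a.(rec X. a.(X + X + (0 + X) + (a.X)\{a} + b.a.b.X)))\{a} + b.a.b.(rec X. a.(X + X + (0 + X) + (a.X)\{a} + b.a.b.X)) | =a=> q1, =b=> q2
  q2 = a.b.(rec X. a.(X + X + (0 + X) + (a.X)\{a} + b.a.b.X)) | =a=> q3
  q3 = b.(rec X. a.(X + X + (0 + X) + (a.X)\{a} + b.a.b.X)) | =b=> q0
Bisimilarity quotient blocks:
  B0 = {p0}
  B1 = {p1}
  B2 = {p2}
  B3 = {p3}
  B4 = {p4}
  B5 = {q0}
  B6 = {q1}
  B7 = {q2}
  B8 = {q3}
p0 ∈ B0, q0 ∈ B5 → different blocks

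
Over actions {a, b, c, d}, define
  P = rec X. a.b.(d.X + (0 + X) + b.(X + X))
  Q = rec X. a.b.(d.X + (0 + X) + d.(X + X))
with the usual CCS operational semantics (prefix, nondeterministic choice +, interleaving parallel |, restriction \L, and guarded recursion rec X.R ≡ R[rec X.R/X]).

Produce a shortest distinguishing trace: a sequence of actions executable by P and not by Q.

abb

LTS(P): 4 reachable states
  m0 = rec X. a.b.(d.X + (0 + X) + b.(X + X)) | -a-> m1
  m1 = b.(d.(rec X. a.b.(d.X + (0 + X) + b.(X + X))) + (0 + (rec X. a.b.(d.X + (0 + X) + b.(X + X)))) + b.((rec X. a.b.(d.X + (0 + X) + b.(X + X))) + (rec X. a.b.(d.X + (0 + X) + b.(X + X))))) | -b-> m2
  m2 = d.(rec X. a.b.(d.X + (0 + X) + b.(X + X))) + (0 + (rec X. a.b.(d.X + (0 + X) + b.(X + X)))) + b.((rec X. a.b.(d.X + (0 + X) + b.(X + X))) + (rec X. a.b.(d.X + (0 + X) + b.(X + X)))) | -a-> m1, -b-> m3, -d-> m0
  m3 = (rec X. a.b.(d.X + (0 + X) + b.(X + X))) + (rec X. a.b.(d.X + (0 + X) + b.(X + X))) | -a-> m1
LTS(Q): 4 reachable states
  n0 = rec X. a.b.(d.X + (0 + X) + d.(X + X)) | -a-> n1
  n1 = b.(d.(rec X. a.b.(d.X + (0 + X) + d.(X + X))) + (0 + (rec X. a.b.(d.X + (0 + X) + d.(X + X)))) + d.((rec X. a.b.(d.X + (0 + X) + d.(X + X))) + (rec X. a.b.(d.X + (0 + X) + d.(X + X))))) | -b-> n2
  n2 = d.(rec X. a.b.(d.X + (0 + X) + d.(X + X))) + (0 + (rec X. a.b.(d.X + (0 + X) + d.(X + X)))) + d.((rec X. a.b.(d.X + (0 + X) + d.(X + X))) + (rec X. a.b.(d.X + (0 + X) + d.(X + X)))) | -a-> n1, -d-> n0, -d-> n3
  n3 = (rec X. a.b.(d.X + (0 + X) + d.(X + X))) + (rec X. a.b.(d.X + (0 + X) + d.(X + X))) | -a-> n1
Executing abb from P (initial set {m0}):
  step 1 (a): {m1}
  step 2 (b): {m2}
  step 3 (b): {m3}
  — P admits the full trace.
Executing abb from Q (initial set {n0}):
  step 1 (a): {n1}
  step 2 (b): {n2}
  step 3 (b): ∅ (Q stuck)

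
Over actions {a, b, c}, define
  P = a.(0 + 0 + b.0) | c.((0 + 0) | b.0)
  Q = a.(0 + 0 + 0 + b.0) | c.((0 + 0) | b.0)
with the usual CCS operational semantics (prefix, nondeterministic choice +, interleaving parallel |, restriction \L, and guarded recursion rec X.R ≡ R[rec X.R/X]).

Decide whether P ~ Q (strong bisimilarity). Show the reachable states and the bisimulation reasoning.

P's transition system — 9 states:
  m0 = a.(0 + 0 + b.0) | c.((0 + 0) | b.0) | --a--▸ m1, --c--▸ m2
  m1 = (0 + 0 + b.0) | c.((0 + 0) | b.0) | --b--▸ m3, --c--▸ m4
  m2 = a.(0 + 0 + b.0) | ((0 + 0) | b.0) | --a--▸ m4, --b--▸ m5
  m3 = 0 | c.((0 + 0) | b.0) | --c--▸ m6
  m4 = (0 + 0 + b.0) | ((0 + 0) | b.0) | --b--▸ m6, --b--▸ m7
  m5 = a.(0 + 0 + b.0) | ((0 + 0) | 0) | --a--▸ m7
  m6 = 0 | ((0 + 0) | b.0) | --b--▸ m8
  m7 = (0 + 0 + b.0) | ((0 + 0) | 0) | --b--▸ m8
  m8 = 0 | ((0 + 0) | 0) | (no moves)
Q's transition system — 9 states:
  n0 = a.(0 + 0 + 0 + b.0) | c.((0 + 0) | b.0) | --a--▸ n1, --c--▸ n2
  n1 = (0 + 0 + 0 + b.0) | c.((0 + 0) | b.0) | --b--▸ n3, --c--▸ n4
  n2 = a.(0 + 0 + 0 + b.0) | ((0 + 0) | b.0) | --a--▸ n4, --b--▸ n5
  n3 = 0 | c.((0 + 0) | b.0) | --c--▸ n6
  n4 = (0 + 0 + 0 + b.0) | ((0 + 0) | b.0) | --b--▸ n6, --b--▸ n7
  n5 = a.(0 + 0 + 0 + b.0) | ((0 + 0) | 0) | --a--▸ n7
  n6 = 0 | ((0 + 0) | b.0) | --b--▸ n8
  n7 = (0 + 0 + 0 + b.0) | ((0 + 0) | 0) | --b--▸ n8
  n8 = 0 | ((0 + 0) | 0) | (no moves)
Bisimilarity quotient blocks:
  B0 = {m0, n0}
  B1 = {m2, n2}
  B2 = {m5, n5}
  B3 = {m6, m7, n6, n7}
  B4 = {m8, n8}
  B5 = {m4, n4}
  B6 = {m1, n1}
  B7 = {m3, n3}
m0 ∈ B0, n0 ∈ B0 → same block

bisimilar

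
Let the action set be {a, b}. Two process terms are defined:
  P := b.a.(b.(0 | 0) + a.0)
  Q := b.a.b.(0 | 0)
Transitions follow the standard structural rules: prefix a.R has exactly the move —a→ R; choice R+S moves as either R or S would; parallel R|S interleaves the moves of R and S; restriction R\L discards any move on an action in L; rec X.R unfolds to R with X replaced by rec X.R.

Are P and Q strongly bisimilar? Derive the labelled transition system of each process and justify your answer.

Reachable graph of P (5 states):
  p0 = b.a.(b.(0 | 0) + a.0) ⊢ -b-> p1
  p1 = a.(b.(0 | 0) + a.0) ⊢ -a-> p2
  p2 = b.(0 | 0) + a.0 ⊢ -a-> p3, -b-> p4
  p3 = 0 ⊢ ·
  p4 = 0 | 0 ⊢ ·
Reachable graph of Q (4 states):
  q0 = b.a.b.(0 | 0) ⊢ -b-> q1
  q1 = a.b.(0 | 0) ⊢ -a-> q2
  q2 = b.(0 | 0) ⊢ -b-> q3
  q3 = 0 | 0 ⊢ ·
Bisimilarity quotient blocks:
  B0 = {p0}
  B1 = {p1}
  B2 = {p2}
  B3 = {p3, p4, q3}
  B4 = {q0}
  B5 = {q1}
  B6 = {q2}
p0 ∈ B0, q0 ∈ B4 → different blocks

NO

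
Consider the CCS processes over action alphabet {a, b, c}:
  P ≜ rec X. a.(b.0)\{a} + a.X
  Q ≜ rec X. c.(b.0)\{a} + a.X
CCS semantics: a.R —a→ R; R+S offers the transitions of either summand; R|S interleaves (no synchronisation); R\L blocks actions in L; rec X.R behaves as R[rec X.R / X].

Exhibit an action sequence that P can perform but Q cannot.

ab

LTS(P): 3 reachable states
  s0 = rec X. a.(b.0)\{a} + a.X | --a--▸ s0, --a--▸ s1
  s1 = (b.0)\{a} | --b--▸ s2
  s2 = 0\{a} | ·
LTS(Q): 3 reachable states
  t0 = rec X. c.(b.0)\{a} + a.X | --a--▸ t0, --c--▸ t1
  t1 = (b.0)\{a} | --b--▸ t2
  t2 = 0\{a} | ·
Run σ = ⟨ab⟩ on P: start {s0}
  step 1 (a): {s0, s1}
  step 2 (b): {s2}
  P completes σ.
Run σ = ⟨ab⟩ on Q: start {t0}
  step 1 (a): {t0}
  step 2 (b): ∅  — Q cannot continue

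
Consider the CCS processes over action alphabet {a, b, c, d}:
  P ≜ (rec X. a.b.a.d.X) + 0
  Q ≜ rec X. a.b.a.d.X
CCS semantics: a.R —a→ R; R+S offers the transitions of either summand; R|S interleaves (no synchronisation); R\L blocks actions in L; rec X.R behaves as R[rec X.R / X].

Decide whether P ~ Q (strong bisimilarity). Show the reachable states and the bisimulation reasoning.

P ~ Q

Reachable graph of P (5 states):
  p0 = (rec X. a.b.a.d.X) + 0 :: --a--▸ p1
  p1 = b.a.d.(rec X. a.b.a.d.X) :: --b--▸ p2
  p2 = a.d.(rec X. a.b.a.d.X) :: --a--▸ p3
  p3 = d.(rec X. a.b.a.d.X) :: --d--▸ p4
  p4 = rec X. a.b.a.d.X :: --a--▸ p1
Reachable graph of Q (4 states):
  q0 = rec X. a.b.a.d.X :: --a--▸ q1
  q1 = b.a.d.(rec X. a.b.a.d.X) :: --b--▸ q2
  q2 = a.d.(rec X. a.b.a.d.X) :: --a--▸ q3
  q3 = d.(rec X. a.b.a.d.X) :: --d--▸ q0
Coarsest stable partition (strong bisimilarity classes):
  B0 = {p0, p4, q0}
  B1 = {p1, q1}
  B2 = {p2, q2}
  B3 = {p3, q3}
p0 ∈ B0, q0 ∈ B0 → same block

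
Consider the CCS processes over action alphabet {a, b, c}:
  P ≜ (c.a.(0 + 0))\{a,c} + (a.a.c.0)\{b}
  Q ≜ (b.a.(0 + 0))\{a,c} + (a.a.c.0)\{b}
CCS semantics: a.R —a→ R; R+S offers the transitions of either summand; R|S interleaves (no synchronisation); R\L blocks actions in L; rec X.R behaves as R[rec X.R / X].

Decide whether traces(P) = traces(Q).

traces(P) ≠ traces(Q) — witness ⟨b⟩

LTS(P): 4 reachable states
  p0 = (c.a.(0 + 0))\{a,c} + (a.a.c.0)\{b} → -a-> p1
  p1 = (a.c.0)\{b} → -a-> p2
  p2 = (c.0)\{b} → -c-> p3
  p3 = 0\{b} → (no moves)
LTS(Q): 5 reachable states
  q0 = (b.a.(0 + 0))\{a,c} + (a.a.c.0)\{b} → -a-> q1, -b-> q2
  q1 = (a.c.0)\{b} → -a-> q3
  q2 = (a.(0 + 0))\{a,c} → (no moves)
  q3 = (c.0)\{b} → -c-> q4
  q4 = 0\{b} → (no moves)
Run σ = ⟨b⟩ on Q: start {q0}
  [1] b ⇒ {q2}
  Q completes σ.
Run σ = ⟨b⟩ on P: start {p0}
  [1] b ⇒ ∅  — P cannot continue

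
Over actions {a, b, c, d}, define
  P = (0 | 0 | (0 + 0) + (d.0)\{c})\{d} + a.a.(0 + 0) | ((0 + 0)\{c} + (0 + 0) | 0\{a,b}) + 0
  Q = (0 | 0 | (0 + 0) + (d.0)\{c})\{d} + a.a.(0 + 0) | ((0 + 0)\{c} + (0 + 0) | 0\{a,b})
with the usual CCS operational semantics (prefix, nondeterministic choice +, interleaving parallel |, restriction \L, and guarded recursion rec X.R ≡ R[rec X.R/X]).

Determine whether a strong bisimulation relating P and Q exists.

P's transition system — 3 states:
  p0 = (0 | 0 | (0 + 0) + (d.0)\{c})\{d} + a.a.(0 + 0) | ((0 + 0)\{c} + (0 + 0) | 0\{a,b}) + 0 → —a→ p1
  p1 = a.(0 + 0) | ((0 + 0)\{c} + (0 + 0) | 0\{a,b}) → —a→ p2
  p2 = (0 + 0) | ((0 + 0)\{c} + (0 + 0) | 0\{a,b}) → stopped
Q's transition system — 3 states:
  q0 = (0 | 0 | (0 + 0) + (d.0)\{c})\{d} + a.a.(0 + 0) | ((0 + 0)\{c} + (0 + 0) | 0\{a,b}) → —a→ q1
  q1 = a.(0 + 0) | ((0 + 0)\{c} + (0 + 0) | 0\{a,b}) → —a→ q2
  q2 = (0 + 0) | ((0 + 0)\{c} + (0 + 0) | 0\{a,b}) → stopped
Partition-refinement fixed point:
  B0 = {p0, q0}
  B1 = {p1, q1}
  B2 = {p2, q2}
p0 ∈ B0, q0 ∈ B0 → same block

YES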